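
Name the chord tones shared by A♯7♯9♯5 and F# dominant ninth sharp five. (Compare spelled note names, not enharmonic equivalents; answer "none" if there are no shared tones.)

A#  C##  G#

A♯7♯9♯5: A# C## E## G# B##
F# dominant ninth sharp five: F# A# C## E G#
Common to both → A#, C##, G#.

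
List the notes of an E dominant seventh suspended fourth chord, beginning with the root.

E dominant seventh suspended fourth is a dominant seventh suspended fourth built on E.
- root: E
- perfect 4th: A
- perfect 5th: B
- minor 7th: D

E A B D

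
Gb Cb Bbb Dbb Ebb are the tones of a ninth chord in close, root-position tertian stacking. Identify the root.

Cb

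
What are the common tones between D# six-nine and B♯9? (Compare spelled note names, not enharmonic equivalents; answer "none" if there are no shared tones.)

D# six-nine = D#, F##, A#, B#, E#.
B♯9 = B#, D##, F##, A#, C##.
Shared: F##, A#, B#.

F##  A#  B#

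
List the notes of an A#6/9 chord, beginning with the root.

A#6/9: six-nine on A#.
- root: A#
- major 3rd: C##
- perfect 5th: E#
- major 6th: F##
- major 9th: B#

A# C## E# F## B#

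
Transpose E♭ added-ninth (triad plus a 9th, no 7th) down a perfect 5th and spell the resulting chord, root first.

A-flat, C, E-flat, B-flat

A perfect 5th down from E-flat is A-flat, so the new chord is A-flat added-ninth.
root → A-flat
3rd (major 3rd) → C
5th (perfect 5th) → E-flat
9th (major 9th) → B-flat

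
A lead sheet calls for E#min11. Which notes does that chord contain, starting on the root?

E# – G# – B# – D# – F## – A#

Root E#, quality minor eleventh:
root → E#
3rd (minor 3rd) → G#
5th (perfect 5th) → B#
7th (minor 7th) → D#
9th (major 9th) → F##
11th (perfect 11th) → A#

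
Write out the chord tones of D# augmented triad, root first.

D# F## A##

Root D#, quality augmented triad:
D# — root
F## — major 3rd
A## — augmented 5th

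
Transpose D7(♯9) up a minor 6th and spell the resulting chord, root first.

Bb  D  F  Ab  C#

A minor 6th up from D is Bb, so the new chord is Bb dominant seventh sharp nine.
root → Bb
3rd (major 3rd) → D
5th (perfect 5th) → F
7th (minor 7th) → Ab
9th (augmented 9th) → C#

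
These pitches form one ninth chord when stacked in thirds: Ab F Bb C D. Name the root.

Bb

Arranged so that each adjacent pair is a third by letter name: Bb – D – F – Ab – C.
The bottom of that stack, Bb, is the root (this is Bb dominant ninth).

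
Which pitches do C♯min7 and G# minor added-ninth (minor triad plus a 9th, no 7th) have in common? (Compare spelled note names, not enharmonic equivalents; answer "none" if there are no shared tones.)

G♯, B

C♯min7 = C♯, E, G♯, B.
G# minor added-ninth = G♯, B, D♯, A♯.
Shared: G♯, B.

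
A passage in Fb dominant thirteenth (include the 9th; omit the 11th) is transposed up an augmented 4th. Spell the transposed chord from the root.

B-flat, D, F, A-flat, C, G

An augmented 4th up from F-flat is B-flat, so the new chord is B-flat dominant thirteenth.
B-flat — root
D — major 3rd
F — perfect 5th
A-flat — minor 7th
C — major 9th
G — major 13th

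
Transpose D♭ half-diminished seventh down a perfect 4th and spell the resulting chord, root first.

D-flat down a perfect 4th → A-flat. New chord: A-flat half-diminished seventh.
A-flat — root
C-flat — minor 3rd
E-double-flat — diminished 5th
G-flat — minor 7th

A-flat, C-flat, E-double-flat, G-flat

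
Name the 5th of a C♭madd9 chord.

Gb

C♭madd9 is built on Cb; its 5th is a perfect 5th above the root.
A fifth above C uses the letter G, and the perfect 5th above Cb is Gb.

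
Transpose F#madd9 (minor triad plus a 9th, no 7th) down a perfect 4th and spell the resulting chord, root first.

F# down a perfect 4th → C#. New chord: C# minor added-ninth.
- root: C#
- minor 3rd: E
- perfect 5th: G#
- major 9th: D#

C# E G# D#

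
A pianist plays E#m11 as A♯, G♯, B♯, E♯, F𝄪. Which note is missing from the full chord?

E#m11 = E♯, G♯, B♯, D♯, F𝄪, A♯. The voicing lacks the 7th (minor 7th), D♯.

D♯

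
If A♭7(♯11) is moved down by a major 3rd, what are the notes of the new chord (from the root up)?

Ab down a major 3rd → Fb. New chord: Fb dominant seventh sharp eleven.
Fb — root
Ab — major 3rd
Cb — perfect 5th
Ebb — minor 7th
Bb — augmented 11th

Fb Ab Cb Ebb Bb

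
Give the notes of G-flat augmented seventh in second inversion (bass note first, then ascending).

D, Fb, Gb, Bb

G-flat augmented seventh = Gb–Bb–D–Fb; second inversion → fifth (D) lowest.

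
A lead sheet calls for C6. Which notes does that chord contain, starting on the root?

Root C, quality major sixth:
Root: C
Major 3rd (3rd): E
Perfect 5th (5th): G
Major 6th (6th): A

C, E, G, A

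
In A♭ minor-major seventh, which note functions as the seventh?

A♭ minor-major seventh is built on A-flat; its 7th is a major 7th above the root.
A seventh above A uses the letter G, and the major 7th above A-flat is G.

G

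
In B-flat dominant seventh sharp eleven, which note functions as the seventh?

B-flat dominant seventh sharp eleven is built on B♭; its 7th is a minor 7th above the root.
A seventh above B uses the letter A, and the minor 7th above B♭ is A♭.

A♭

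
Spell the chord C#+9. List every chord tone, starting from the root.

C# E# G## B D#

C#+9 is a dominant ninth sharp five built on C#.
- root: C#
- major 3rd: E#
- augmented 5th: G##
- minor 7th: B
- major 9th: D#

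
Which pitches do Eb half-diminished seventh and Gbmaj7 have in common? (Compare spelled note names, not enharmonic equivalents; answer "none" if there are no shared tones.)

Gb Db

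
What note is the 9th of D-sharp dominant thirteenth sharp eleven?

E-sharp

Root of D-sharp dominant thirteenth sharp eleven = D-sharp. The 9th is a major 9th: D-sharp up a major 9th → E-sharp.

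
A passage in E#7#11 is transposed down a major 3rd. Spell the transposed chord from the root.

C♯ E♯ G♯ B F𝄪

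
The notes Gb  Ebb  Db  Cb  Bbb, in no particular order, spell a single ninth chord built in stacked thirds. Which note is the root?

Arranged so that each adjacent pair is a third by letter name: Cb – Ebb – Gb – Bbb – Db.
The bottom of that stack, Cb, is the root (this is Cb minor ninth).

Cb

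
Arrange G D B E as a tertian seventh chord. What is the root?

E

Arranged so that each adjacent pair is a third by letter name: E – G – B – D.
The bottom of that stack, E, is the root (this is E minor seventh).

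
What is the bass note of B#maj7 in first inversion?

D##

B#maj7 = B#–D##–F##–A##. First inversion → third in the bass = D##.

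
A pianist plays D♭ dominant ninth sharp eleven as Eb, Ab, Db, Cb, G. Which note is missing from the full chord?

F

D♭ dominant ninth sharp eleven = Db, F, Ab, Cb, Eb, G. The voicing lacks the 3rd (major 3rd), F.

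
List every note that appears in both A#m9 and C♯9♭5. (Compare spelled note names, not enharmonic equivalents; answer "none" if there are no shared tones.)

A#m9: A# C# E# G# B#
C♯9♭5: C# E# G B D#
Common to both → C#, E#.

C# E#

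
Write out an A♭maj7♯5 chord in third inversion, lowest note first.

G, Ab, C, E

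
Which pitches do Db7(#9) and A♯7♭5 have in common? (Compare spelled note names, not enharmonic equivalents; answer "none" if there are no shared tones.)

E

Db7(#9) = Db, F, Ab, Cb, E.
A♯7♭5 = A#, C##, E, G#.
Shared: E.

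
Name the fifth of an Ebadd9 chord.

B♭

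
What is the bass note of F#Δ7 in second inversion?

C#

F#Δ7 = F#–A#–C#–E#. Second inversion → fifth in the bass = C#.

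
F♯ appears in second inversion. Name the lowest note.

F♯ in root position is F#–A#–C#.
Second inversion places the fifth in the bass, which is C#.

C#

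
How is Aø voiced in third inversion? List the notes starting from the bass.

G – A – C – Eb

Aø = A–C–Eb–G; third inversion → seventh (G) lowest.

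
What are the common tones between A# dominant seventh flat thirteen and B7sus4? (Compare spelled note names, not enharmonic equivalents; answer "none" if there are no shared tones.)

F♯

A# dominant seventh flat thirteen: A♯ C𝄪 E♯ G♯ F♯
B7sus4: B E F♯ A
Common to both → F♯.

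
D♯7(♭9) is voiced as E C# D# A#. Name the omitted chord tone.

F##

The full D♯7(♭9) chord is D#, F##, A#, C#, E.
Comparing with the voicing, the major 3rd (3rd) — F## — is absent.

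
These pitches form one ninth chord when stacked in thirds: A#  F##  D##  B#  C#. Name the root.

Arranged so that each adjacent pair is a third by letter name: B# – D## – F## – A# – C#.
The bottom of that stack, B#, is the root (this is B# dominant seventh flat nine).

B#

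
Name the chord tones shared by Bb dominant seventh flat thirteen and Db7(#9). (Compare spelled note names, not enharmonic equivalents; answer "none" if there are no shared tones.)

Bb dominant seventh flat thirteen: Bb D F Ab Gb
Db7(#9): Db F Ab Cb E
Common to both → F, Ab.

F, Ab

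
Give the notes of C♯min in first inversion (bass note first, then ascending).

E, G♯, C♯

C♯min = C♯–E–G♯; first inversion → third (E) lowest.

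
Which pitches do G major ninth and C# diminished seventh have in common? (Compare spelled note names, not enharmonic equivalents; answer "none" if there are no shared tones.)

G

G major ninth = G, B, D, F♯, A.
C# diminished seventh = C♯, E, G, B♭.
Shared: G.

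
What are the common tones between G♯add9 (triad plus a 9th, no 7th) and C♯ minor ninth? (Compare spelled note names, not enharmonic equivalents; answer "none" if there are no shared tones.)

G♯, D♯

G♯add9: G♯ B♯ D♯ A♯
C♯ minor ninth: C♯ E G♯ B D♯
Common to both → G♯, D♯.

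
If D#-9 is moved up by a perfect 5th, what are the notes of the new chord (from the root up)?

A♯, C♯, E♯, G♯, B♯

Transposed root: D♯ → A♯ (perfect 5th up). So we spell A♯ minor ninth:
- root: A♯
- minor 3rd: C♯
- perfect 5th: E♯
- minor 7th: G♯
- major 9th: B♯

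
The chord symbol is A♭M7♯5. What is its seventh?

G

A♭M7♯5 is built on Ab; its 7th is a major 7th above the root.
A seventh above A uses the letter G, and the major 7th above Ab is G.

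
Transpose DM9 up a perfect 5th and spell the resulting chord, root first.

A, C#, E, G#, B

A perfect 5th up from D is A, so the new chord is A major ninth.
Root: A
Major 3rd (3rd): C#
Perfect 5th (5th): E
Major 7th (7th): G#
Major 9th (9th): B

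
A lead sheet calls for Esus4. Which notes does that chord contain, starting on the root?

E A B

Esus4: suspended fourth on E.
Root: E
Perfect 4th (4th): A
Perfect 5th (5th): B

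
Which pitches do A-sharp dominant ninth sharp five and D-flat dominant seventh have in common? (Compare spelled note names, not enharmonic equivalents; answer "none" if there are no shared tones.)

A-sharp dominant ninth sharp five: A-sharp C-double-sharp E-double-sharp G-sharp B-sharp
D-flat dominant seventh: D-flat F A-flat C-flat
Common to both → none.

none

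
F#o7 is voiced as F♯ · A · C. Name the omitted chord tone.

E♭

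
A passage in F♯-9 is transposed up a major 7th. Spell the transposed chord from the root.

E# – G# – B# – D# – F##

Transposed root: F# → E# (major 7th up). So we spell E# minor ninth:
- root: E#
- minor 3rd: G#
- perfect 5th: B#
- minor 7th: D#
- major 9th: F##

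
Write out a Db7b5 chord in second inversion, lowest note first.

In root position, Db7b5 is Db–F–Abb–Cb.
Second inversion puts the fifth (Abb) in the bass.

Abb, Cb, Db, F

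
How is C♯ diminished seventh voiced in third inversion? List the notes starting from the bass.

Bb, C#, E, G

C♯ diminished seventh = C#–E–G–Bb; third inversion → seventh (Bb) lowest.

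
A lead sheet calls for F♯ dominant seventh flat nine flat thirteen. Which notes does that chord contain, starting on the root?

F-sharp A-sharp C-sharp E G D

F♯ dominant seventh flat nine flat thirteen is a dominant seventh flat nine flat thirteen built on F-sharp.
root → F-sharp
3rd (major 3rd) → A-sharp
5th (perfect 5th) → C-sharp
7th (minor 7th) → E
9th (minor 9th) → G
13th (minor 13th) → D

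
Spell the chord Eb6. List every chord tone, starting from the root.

Eb, G, Bb, C

Root Eb, quality major sixth:
Root: Eb
Major 3rd (3rd): G
Perfect 5th (5th): Bb
Major 6th (6th): C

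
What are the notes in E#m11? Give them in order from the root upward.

E♯ – G♯ – B♯ – D♯ – F𝄪 – A♯

E#m11 is a minor eleventh built on E♯.
root → E♯
3rd (minor 3rd) → G♯
5th (perfect 5th) → B♯
7th (minor 7th) → D♯
9th (major 9th) → F𝄪
11th (perfect 11th) → A♯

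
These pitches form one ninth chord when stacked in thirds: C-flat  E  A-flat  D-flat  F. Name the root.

D-flat

Arranged so that each adjacent pair is a third by letter name: D-flat – F – A-flat – C-flat – E.
The bottom of that stack, D-flat, is the root (this is D-flat dominant seventh sharp nine).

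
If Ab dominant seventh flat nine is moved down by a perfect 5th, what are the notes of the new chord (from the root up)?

Transposed root: A-flat → D-flat (perfect 5th down). So we spell D-flat dominant seventh flat nine:
Root: D-flat
Major 3rd (3rd): F
Perfect 5th (5th): A-flat
Minor 7th (7th): C-flat
Minor 9th (9th): E-double-flat

D-flat F A-flat C-flat E-double-flat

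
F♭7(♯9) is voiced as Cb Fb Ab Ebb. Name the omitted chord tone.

G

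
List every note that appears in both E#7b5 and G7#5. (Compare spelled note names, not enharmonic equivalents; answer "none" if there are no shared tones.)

E#7b5: E# G## B D#
G7#5: G B D# F
Common to both → B, D#.

B – D#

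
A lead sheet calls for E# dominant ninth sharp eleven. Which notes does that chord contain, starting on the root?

E# dominant ninth sharp eleven is a dominant ninth sharp eleven built on E#.
Root: E#
Major 3rd (3rd): G##
Perfect 5th (5th): B#
Minor 7th (7th): D#
Major 9th (9th): F##
Augmented 11th (11th): A##

E#, G##, B#, D#, F##, A##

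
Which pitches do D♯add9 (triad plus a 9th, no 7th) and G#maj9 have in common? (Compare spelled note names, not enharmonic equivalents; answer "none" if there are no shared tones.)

D♯add9: D# F## A# E#
G#maj9: G# B# D# F## A#
Common to both → D#, F##, A#.

D# F## A#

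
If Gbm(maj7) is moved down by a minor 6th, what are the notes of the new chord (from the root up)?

Transposed root: Gb → Bb (minor 6th down). So we spell Bb minor-major seventh:
root → Bb
3rd (minor 3rd) → Db
5th (perfect 5th) → F
7th (major 7th) → A

Bb – Db – F – A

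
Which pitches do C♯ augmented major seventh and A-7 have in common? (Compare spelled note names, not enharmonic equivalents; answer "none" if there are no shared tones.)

none

C♯ augmented major seventh: C# E# G## B#
A-7: A C E G
Common to both → none.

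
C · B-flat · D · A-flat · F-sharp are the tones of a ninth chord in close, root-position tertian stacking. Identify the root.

Arranged so that each adjacent pair is a third by letter name: B-flat – D – F-sharp – A-flat – C.
The bottom of that stack, B-flat, is the root (this is B-flat dominant ninth sharp five).

B-flat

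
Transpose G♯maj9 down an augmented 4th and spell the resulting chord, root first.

D, F#, A, C#, E

G# down an augmented 4th → D. New chord: D major ninth.
root → D
3rd (major 3rd) → F#
5th (perfect 5th) → A
7th (major 7th) → C#
9th (major 9th) → E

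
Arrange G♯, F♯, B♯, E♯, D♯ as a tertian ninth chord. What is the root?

E♯

Stacking in thirds gives E♯ – G♯ – B♯ – D♯ – F♯, so E♯ is the root — E♯ minor seventh flat nine.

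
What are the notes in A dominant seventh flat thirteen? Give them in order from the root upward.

A C# E G F

A dominant seventh flat thirteen: dominant seventh flat thirteen on A.
A — root
C# — major 3rd
E — perfect 5th
G — minor 7th
F — minor 13th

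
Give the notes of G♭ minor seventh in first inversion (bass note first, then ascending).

B-double-flat, D-flat, F-flat, G-flat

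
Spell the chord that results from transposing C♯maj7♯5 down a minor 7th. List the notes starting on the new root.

Transposed root: C♯ → D♯ (minor 7th down). So we spell D♯ augmented major seventh:
- root: D♯
- major 3rd: F𝄪
- augmented 5th: A𝄪
- major 7th: C𝄪

D♯ – F𝄪 – A𝄪 – C𝄪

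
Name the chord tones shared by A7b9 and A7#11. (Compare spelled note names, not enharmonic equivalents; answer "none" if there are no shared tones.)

A – C# – E – G

A7b9: A C# E G Bb
A7#11: A C# E G D#
Common to both → A, C#, E, G.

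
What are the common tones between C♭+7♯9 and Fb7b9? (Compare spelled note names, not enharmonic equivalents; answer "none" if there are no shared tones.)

C♭+7♯9 = Cb, Eb, G, Bbb, D.
Fb7b9 = Fb, Ab, Cb, Ebb, Gbb.
Shared: Cb.

Cb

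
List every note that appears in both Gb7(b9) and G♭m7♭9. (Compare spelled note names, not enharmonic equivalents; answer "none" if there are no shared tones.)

Gb  Db  Fb  Abb

Gb7(b9): Gb Bb Db Fb Abb
G♭m7♭9: Gb Bbb Db Fb Abb
Common to both → Gb, Db, Fb, Abb.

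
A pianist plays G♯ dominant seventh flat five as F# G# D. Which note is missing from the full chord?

The full G♯ dominant seventh flat five chord is G#, B#, D, F#.
Comparing with the voicing, the major 3rd (3rd) — B# — is absent.

B#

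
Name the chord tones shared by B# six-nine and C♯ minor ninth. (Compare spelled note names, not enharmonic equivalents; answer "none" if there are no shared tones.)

none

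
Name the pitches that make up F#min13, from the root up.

F#  A  C#  E  G#  B  D#

F#min13: minor thirteenth on F#.
Root: F#
Minor 3rd (3rd): A
Perfect 5th (5th): C#
Minor 7th (7th): E
Major 9th (9th): G#
Perfect 11th (11th): B
Major 13th (13th): D#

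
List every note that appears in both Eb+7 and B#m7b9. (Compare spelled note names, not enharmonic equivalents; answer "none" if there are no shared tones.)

none

Eb+7: Eb G B Db
B#m7b9: B# D# F## A# C#
Common to both → none.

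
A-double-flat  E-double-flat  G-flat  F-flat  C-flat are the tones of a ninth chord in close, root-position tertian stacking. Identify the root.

F-flat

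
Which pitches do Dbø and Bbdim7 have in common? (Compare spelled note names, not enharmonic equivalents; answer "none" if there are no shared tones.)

D♭  F♭  A𝄫

Dbø: D♭ F♭ A𝄫 C♭
Bbdim7: B♭ D♭ F♭ A𝄫
Common to both → D♭, F♭, A𝄫.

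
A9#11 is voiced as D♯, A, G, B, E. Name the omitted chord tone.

C♯

The full A9#11 chord is A, C♯, E, G, B, D♯.
Comparing with the voicing, the major 3rd (3rd) — C♯ — is absent.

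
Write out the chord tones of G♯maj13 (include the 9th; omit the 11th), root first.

G# B# D# F## A# E#

G♯maj13 is a major thirteenth built on G#.
root → G#
3rd (major 3rd) → B#
5th (perfect 5th) → D#
7th (major 7th) → F##
9th (major 9th) → A#
13th (major 13th) → E#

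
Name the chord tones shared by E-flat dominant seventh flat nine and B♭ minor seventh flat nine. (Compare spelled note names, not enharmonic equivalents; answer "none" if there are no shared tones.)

E-flat dominant seventh flat nine = Eb, G, Bb, Db, Fb.
B♭ minor seventh flat nine = Bb, Db, F, Ab, Cb.
Shared: Bb, Db.

Bb  Db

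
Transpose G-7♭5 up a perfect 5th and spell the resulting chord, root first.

Transposed root: G → D (perfect 5th up). So we spell D half-diminished seventh:
D — root
F — minor 3rd
Ab — diminished 5th
C — minor 7th

D – F – Ab – C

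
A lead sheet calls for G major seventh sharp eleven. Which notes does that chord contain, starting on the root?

G major seventh sharp eleven: major seventh sharp eleven on G.
Root: G
Major 3rd (3rd): B
Perfect 5th (5th): D
Major 7th (7th): F#
Augmented 11th (11th): C#

G – B – D – F# – C#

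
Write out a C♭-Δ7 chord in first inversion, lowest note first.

Ebb, Gb, Bb, Cb

In root position, C♭-Δ7 is Cb–Ebb–Gb–Bb.
First inversion puts the third (Ebb) in the bass.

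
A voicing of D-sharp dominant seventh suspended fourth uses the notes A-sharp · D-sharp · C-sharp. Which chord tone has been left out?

D-sharp dominant seventh suspended fourth = D-sharp, G-sharp, A-sharp, C-sharp. The voicing lacks the 4th (perfect 4th), G-sharp.

G-sharp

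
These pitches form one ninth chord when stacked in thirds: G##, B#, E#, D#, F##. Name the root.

E#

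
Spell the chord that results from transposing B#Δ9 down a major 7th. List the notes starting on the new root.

C#, E#, G#, B#, D#

Transposed root: B# → C# (major 7th down). So we spell C# major ninth:
- root: C#
- major 3rd: E#
- perfect 5th: G#
- major 7th: B#
- major 9th: D#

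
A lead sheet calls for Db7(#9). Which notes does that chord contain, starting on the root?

Db  F  Ab  Cb  E

Db7(#9) is a dominant seventh sharp nine built on Db.
- root: Db
- major 3rd: F
- perfect 5th: Ab
- minor 7th: Cb
- augmented 9th: E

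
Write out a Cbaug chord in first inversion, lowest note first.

In root position, Cbaug is Cb–Eb–G.
First inversion puts the third (Eb) in the bass.

Eb, G, Cb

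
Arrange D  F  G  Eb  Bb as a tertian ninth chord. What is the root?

Eb

Stacking in thirds gives Eb – G – Bb – D – F, so Eb is the root — Eb major ninth.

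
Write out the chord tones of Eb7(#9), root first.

Eb7(#9) is a dominant seventh sharp nine built on E♭.
- root: E♭
- major 3rd: G
- perfect 5th: B♭
- minor 7th: D♭
- augmented 9th: F♯

E♭ – G – B♭ – D♭ – F♯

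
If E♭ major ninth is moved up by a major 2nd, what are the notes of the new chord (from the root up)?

F – A – C – E – G

Eb up a major 2nd → F. New chord: F major ninth.
root → F
3rd (major 3rd) → A
5th (perfect 5th) → C
7th (major 7th) → E
9th (major 9th) → G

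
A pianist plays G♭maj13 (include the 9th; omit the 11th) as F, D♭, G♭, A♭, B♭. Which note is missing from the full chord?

The full G♭maj13 chord is G♭, B♭, D♭, F, A♭, E♭.
Comparing with the voicing, the major 13th (13th) — E♭ — is absent.

E♭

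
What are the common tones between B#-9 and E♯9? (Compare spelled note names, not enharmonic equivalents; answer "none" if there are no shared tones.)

B#-9: B♯ D♯ F𝄪 A♯ C𝄪
E♯9: E♯ G𝄪 B♯ D♯ F𝄪
Common to both → B♯, D♯, F𝄪.

B♯  D♯  F𝄪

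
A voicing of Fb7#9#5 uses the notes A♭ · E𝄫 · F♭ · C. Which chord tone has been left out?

G

The full Fb7#9#5 chord is F♭, A♭, C, E𝄫, G.
Comparing with the voicing, the augmented 9th (9th) — G — is absent.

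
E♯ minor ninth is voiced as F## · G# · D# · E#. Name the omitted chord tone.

B#

E♯ minor ninth = E#, G#, B#, D#, F##. The voicing lacks the 5th (perfect 5th), B#.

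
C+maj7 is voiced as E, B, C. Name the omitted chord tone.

G♯

The full C+maj7 chord is C, E, G♯, B.
Comparing with the voicing, the augmented 5th (5th) — G♯ — is absent.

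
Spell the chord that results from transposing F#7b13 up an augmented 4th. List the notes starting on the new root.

B#, D##, F##, A#, G#

Transposed root: F# → B# (augmented 4th up). So we spell B# dominant seventh flat thirteen:
Root: B#
Major 3rd (3rd): D##
Perfect 5th (5th): F##
Minor 7th (7th): A#
Minor 13th (13th): G#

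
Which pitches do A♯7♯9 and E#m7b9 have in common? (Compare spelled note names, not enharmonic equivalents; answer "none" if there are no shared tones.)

E# – G#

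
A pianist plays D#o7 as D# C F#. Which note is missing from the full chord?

A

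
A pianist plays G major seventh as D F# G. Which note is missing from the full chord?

B

The full G major seventh chord is G, B, D, F#.
Comparing with the voicing, the major 3rd (3rd) — B — is absent.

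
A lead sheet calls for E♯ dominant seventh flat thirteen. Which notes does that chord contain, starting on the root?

E-sharp, G-double-sharp, B-sharp, D-sharp, C-sharp

E♯ dominant seventh flat thirteen is a dominant seventh flat thirteen built on E-sharp.
E-sharp — root
G-double-sharp — major 3rd
B-sharp — perfect 5th
D-sharp — minor 7th
C-sharp — minor 13th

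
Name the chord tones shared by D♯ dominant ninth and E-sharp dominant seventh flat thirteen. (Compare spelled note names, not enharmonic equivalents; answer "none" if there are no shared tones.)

D♯ dominant ninth = D-sharp, F-double-sharp, A-sharp, C-sharp, E-sharp.
E-sharp dominant seventh flat thirteen = E-sharp, G-double-sharp, B-sharp, D-sharp, C-sharp.
Shared: D-sharp, C-sharp, E-sharp.

D-sharp, C-sharp, E-sharp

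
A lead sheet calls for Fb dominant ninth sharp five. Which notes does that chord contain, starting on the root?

Fb dominant ninth sharp five: dominant ninth sharp five on F-flat.
- root: F-flat
- major 3rd: A-flat
- augmented 5th: C
- minor 7th: E-double-flat
- major 9th: G-flat

F-flat – A-flat – C – E-double-flat – G-flat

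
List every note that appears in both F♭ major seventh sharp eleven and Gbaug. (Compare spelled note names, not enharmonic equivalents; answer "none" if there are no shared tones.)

F♭ major seventh sharp eleven: Fb Ab Cb Eb Bb
Gbaug: Gb Bb D
Common to both → Bb.

Bb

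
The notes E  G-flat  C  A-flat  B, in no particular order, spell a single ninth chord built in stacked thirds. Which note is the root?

Arranged so that each adjacent pair is a third by letter name: A-flat – C – E – G-flat – B.
The bottom of that stack, A-flat, is the root (this is A-flat dominant seventh sharp nine sharp five).

A-flat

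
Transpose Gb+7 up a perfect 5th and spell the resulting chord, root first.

Db – F – A – Cb

A perfect 5th up from Gb is Db, so the new chord is Db augmented seventh.
root → Db
3rd (major 3rd) → F
5th (augmented 5th) → A
7th (minor 7th) → Cb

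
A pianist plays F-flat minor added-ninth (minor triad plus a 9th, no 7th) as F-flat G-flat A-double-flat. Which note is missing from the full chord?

C-flat

F-flat minor added-ninth = F-flat, A-double-flat, C-flat, G-flat. The voicing lacks the 5th (perfect 5th), C-flat.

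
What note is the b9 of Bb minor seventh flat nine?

Root of Bb minor seventh flat nine = Bb. The 9th is a minor 9th: Bb up a minor 9th → Cb.

Cb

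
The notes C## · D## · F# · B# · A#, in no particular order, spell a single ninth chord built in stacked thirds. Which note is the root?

B#

Stacking in thirds gives B# – D## – F# – A# – C##, so B# is the root — B# dominant ninth flat five.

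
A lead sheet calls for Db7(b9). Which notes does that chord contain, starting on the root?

Db – F – Ab – Cb – Ebb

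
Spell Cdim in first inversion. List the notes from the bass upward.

In root position, Cdim is C–Eb–Gb.
First inversion puts the third (Eb) in the bass.

Eb – Gb – C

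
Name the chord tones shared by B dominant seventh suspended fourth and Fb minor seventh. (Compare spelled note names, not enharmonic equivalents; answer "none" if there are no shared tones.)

B dominant seventh suspended fourth = B, E, F-sharp, A.
Fb minor seventh = F-flat, A-double-flat, C-flat, E-double-flat.
Shared: none.

none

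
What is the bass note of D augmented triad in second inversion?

A-sharp

D augmented triad = D–F-sharp–A-sharp. Second inversion → fifth in the bass = A-sharp.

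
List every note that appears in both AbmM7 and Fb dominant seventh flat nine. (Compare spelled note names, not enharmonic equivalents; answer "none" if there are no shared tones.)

Ab – Cb

AbmM7 = Ab, Cb, Eb, G.
Fb dominant seventh flat nine = Fb, Ab, Cb, Ebb, Gbb.
Shared: Ab, Cb.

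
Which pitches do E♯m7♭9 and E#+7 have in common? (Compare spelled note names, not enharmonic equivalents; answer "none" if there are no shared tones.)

E♯m7♭9 = E#, G#, B#, D#, F#.
E#+7 = E#, G##, B##, D#.
Shared: E#, D#.

E# – D#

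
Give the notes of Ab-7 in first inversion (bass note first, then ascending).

Cb, Eb, Gb, Ab

In root position, Ab-7 is Ab–Cb–Eb–Gb.
First inversion puts the third (Cb) in the bass.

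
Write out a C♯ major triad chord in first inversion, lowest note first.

E#, G#, C#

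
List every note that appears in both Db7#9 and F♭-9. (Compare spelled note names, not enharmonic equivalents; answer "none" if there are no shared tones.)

Cb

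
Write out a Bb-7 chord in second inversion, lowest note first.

In root position, Bb-7 is Bb–Db–F–Ab.
Second inversion puts the fifth (F) in the bass.

F Ab Bb Db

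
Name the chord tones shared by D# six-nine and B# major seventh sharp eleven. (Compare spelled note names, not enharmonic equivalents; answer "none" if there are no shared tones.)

F-double-sharp B-sharp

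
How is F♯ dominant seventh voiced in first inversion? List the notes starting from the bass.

F♯ dominant seventh = F-sharp–A-sharp–C-sharp–E; first inversion → third (A-sharp) lowest.

A-sharp, C-sharp, E, F-sharp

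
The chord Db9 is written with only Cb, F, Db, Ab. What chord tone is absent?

Eb

The full Db9 chord is Db, F, Ab, Cb, Eb.
Comparing with the voicing, the major 9th (9th) — Eb — is absent.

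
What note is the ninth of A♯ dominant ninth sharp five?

B#

Root of A♯ dominant ninth sharp five = A#. The 9th is a major 9th: A# up a major 9th → B#.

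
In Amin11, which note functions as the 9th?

Amin11 is built on A; its 9th is a major 9th above the root.
A second above A uses the letter B, and the major 9th above A is B.

B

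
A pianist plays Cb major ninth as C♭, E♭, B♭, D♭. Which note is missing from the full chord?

G♭

The full Cb major ninth chord is C♭, E♭, G♭, B♭, D♭.
Comparing with the voicing, the perfect 5th (5th) — G♭ — is absent.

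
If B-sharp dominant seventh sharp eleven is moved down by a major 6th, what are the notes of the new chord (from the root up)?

D-sharp  F-double-sharp  A-sharp  C-sharp  G-double-sharp

A major 6th down from B-sharp is D-sharp, so the new chord is D-sharp dominant seventh sharp eleven.
- root: D-sharp
- major 3rd: F-double-sharp
- perfect 5th: A-sharp
- minor 7th: C-sharp
- augmented 11th: G-double-sharp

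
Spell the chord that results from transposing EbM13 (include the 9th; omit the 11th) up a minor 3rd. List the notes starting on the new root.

A minor 3rd up from Eb is Gb, so the new chord is Gb major thirteenth.
Gb — root
Bb — major 3rd
Db — perfect 5th
F — major 7th
Ab — major 9th
Eb — major 13th

Gb  Bb  Db  F  Ab  Eb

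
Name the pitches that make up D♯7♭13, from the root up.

D# F## A# C# B

Root D#, quality dominant seventh flat thirteen:
D# — root
F## — major 3rd
A# — perfect 5th
C# — minor 7th
B — minor 13th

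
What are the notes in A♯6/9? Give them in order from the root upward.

A♯6/9: six-nine on A#.
A# — root
C## — major 3rd
E# — perfect 5th
F## — major 6th
B# — major 9th

A#, C##, E#, F##, B#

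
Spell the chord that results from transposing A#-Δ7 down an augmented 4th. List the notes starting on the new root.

A# down an augmented 4th → E. New chord: E minor-major seventh.
root → E
3rd (minor 3rd) → G
5th (perfect 5th) → B
7th (major 7th) → D#

E, G, B, D#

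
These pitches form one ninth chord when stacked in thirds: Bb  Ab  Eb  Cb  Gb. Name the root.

Stacking in thirds gives Ab – Cb – Eb – Gb – Bb, so Ab is the root — Ab minor ninth.

Ab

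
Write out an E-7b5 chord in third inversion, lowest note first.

E-7b5 = E–G–Bb–D; third inversion → seventh (D) lowest.

D, E, G, Bb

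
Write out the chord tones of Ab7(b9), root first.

Ab – C – Eb – Gb – Bbb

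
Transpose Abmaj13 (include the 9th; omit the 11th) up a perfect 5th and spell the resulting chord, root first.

Eb – G – Bb – D – F – C

Transposed root: Ab → Eb (perfect 5th up). So we spell Eb major thirteenth:
- root: Eb
- major 3rd: G
- perfect 5th: Bb
- major 7th: D
- major 9th: F
- major 13th: C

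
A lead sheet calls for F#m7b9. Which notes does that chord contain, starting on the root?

F#m7b9: minor seventh flat nine on F♯.
root → F♯
3rd (minor 3rd) → A
5th (perfect 5th) → C♯
7th (minor 7th) → E
9th (minor 9th) → G

F♯, A, C♯, E, G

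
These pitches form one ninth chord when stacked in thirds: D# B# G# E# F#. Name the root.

Arranged so that each adjacent pair is a third by letter name: E# – G# – B# – D# – F#.
The bottom of that stack, E#, is the root (this is E# minor seventh flat nine).

E#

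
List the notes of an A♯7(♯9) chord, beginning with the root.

A♯7(♯9) is a dominant seventh sharp nine built on A#.
root → A#
3rd (major 3rd) → C##
5th (perfect 5th) → E#
7th (minor 7th) → G#
9th (augmented 9th) → B##

A#, C##, E#, G#, B##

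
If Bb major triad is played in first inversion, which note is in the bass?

Bb major triad in root position is Bb–D–F.
First inversion places the third in the bass, which is D.

D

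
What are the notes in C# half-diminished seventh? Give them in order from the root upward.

C# half-diminished seventh is a half-diminished seventh built on C-sharp.
root → C-sharp
3rd (minor 3rd) → E
5th (diminished 5th) → G
7th (minor 7th) → B

C-sharp, E, G, B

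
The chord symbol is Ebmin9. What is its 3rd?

Gb

Ebmin9 is built on Eb; its 3rd is a minor 3rd above the root.
A third above E uses the letter G, and the minor 3rd above Eb is Gb.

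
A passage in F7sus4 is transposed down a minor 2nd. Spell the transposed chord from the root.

E  A  B  D

F down a minor 2nd → E. New chord: E dominant seventh suspended fourth.
root → E
4th (perfect 4th) → A
5th (perfect 5th) → B
7th (minor 7th) → D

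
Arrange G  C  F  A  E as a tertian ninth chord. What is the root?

F

Stacking in thirds gives F – A – C – E – G, so F is the root — F major ninth.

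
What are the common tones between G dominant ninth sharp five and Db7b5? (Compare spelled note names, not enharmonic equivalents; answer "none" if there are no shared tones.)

F

G dominant ninth sharp five = G, B, D#, F, A.
Db7b5 = Db, F, Abb, Cb.
Shared: F.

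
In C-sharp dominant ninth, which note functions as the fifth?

G#

Root of C-sharp dominant ninth = C#. The 5th is a perfect 5th: C# up a perfect 5th → G#.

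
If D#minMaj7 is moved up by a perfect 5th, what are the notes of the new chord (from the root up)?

A#, C#, E#, G##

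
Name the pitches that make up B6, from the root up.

B, D♯, F♯, G♯

Root B, quality major sixth:
Root: B
Major 3rd (3rd): D♯
Perfect 5th (5th): F♯
Major 6th (6th): G♯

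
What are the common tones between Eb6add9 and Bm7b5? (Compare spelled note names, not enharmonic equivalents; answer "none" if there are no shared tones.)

F

Eb6add9 = Eb, G, Bb, C, F.
Bm7b5 = B, D, F, A.
Shared: F.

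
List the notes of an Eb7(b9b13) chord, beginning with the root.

E♭, G, B♭, D♭, F♭, C♭

Eb7(b9b13): dominant seventh flat nine flat thirteen on E♭.
E♭ — root
G — major 3rd
B♭ — perfect 5th
D♭ — minor 7th
F♭ — minor 9th
C♭ — minor 13th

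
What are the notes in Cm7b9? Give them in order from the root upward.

Cm7b9 is a minor seventh flat nine built on C.
- root: C
- minor 3rd: Eb
- perfect 5th: G
- minor 7th: Bb
- minor 9th: Db

C, Eb, G, Bb, Db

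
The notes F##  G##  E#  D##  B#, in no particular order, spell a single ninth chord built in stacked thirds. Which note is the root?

E#

Stacking in thirds gives E# – G## – B# – D## – F##, so E# is the root — E# major ninth.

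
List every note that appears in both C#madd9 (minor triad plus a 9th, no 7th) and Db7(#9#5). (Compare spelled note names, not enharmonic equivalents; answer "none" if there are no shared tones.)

E

C#madd9 = C#, E, G#, D#.
Db7(#9#5) = Db, F, A, Cb, E.
Shared: E.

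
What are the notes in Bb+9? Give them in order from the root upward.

Bb+9: dominant ninth sharp five on Bb.
Bb — root
D — major 3rd
F# — augmented 5th
Ab — minor 7th
C — major 9th

Bb, D, F#, Ab, C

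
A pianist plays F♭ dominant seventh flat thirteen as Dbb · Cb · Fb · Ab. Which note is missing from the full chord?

Ebb

The full F♭ dominant seventh flat thirteen chord is Fb, Ab, Cb, Ebb, Dbb.
Comparing with the voicing, the minor 7th (7th) — Ebb — is absent.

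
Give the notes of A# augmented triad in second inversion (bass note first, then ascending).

E-double-sharp – A-sharp – C-double-sharp

In root position, A# augmented triad is A-sharp–C-double-sharp–E-double-sharp.
Second inversion puts the fifth (E-double-sharp) in the bass.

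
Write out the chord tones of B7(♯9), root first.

Root B, quality dominant seventh sharp nine:
B — root
D# — major 3rd
F# — perfect 5th
A — minor 7th
C## — augmented 9th

B, D#, F#, A, C##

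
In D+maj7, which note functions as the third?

F#

D+maj7 is built on D; its 3rd is a major 3rd above the root.
A third above D uses the letter F, and the major 3rd above D is F#.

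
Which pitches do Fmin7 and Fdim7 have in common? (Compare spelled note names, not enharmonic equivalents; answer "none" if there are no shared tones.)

F – A♭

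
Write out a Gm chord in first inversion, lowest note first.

Bb  D  G

Gm = G–Bb–D; first inversion → third (Bb) lowest.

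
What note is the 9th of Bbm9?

C

Root of Bbm9 = Bb. The 9th is a major 9th: Bb up a major 9th → C.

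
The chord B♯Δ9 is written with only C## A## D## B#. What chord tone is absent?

F##

The full B♯Δ9 chord is B#, D##, F##, A##, C##.
Comparing with the voicing, the perfect 5th (5th) — F## — is absent.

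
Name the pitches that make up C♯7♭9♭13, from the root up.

Root C#, quality dominant seventh flat nine flat thirteen:
- root: C#
- major 3rd: E#
- perfect 5th: G#
- minor 7th: B
- minor 9th: D
- minor 13th: A

C# – E# – G# – B – D – A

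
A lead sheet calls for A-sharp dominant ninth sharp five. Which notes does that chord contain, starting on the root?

A-sharp dominant ninth sharp five is a dominant ninth sharp five built on A#.
Root: A#
Major 3rd (3rd): C##
Augmented 5th (5th): E##
Minor 7th (7th): G#
Major 9th (9th): B#

A#, C##, E##, G#, B#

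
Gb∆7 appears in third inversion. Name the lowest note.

F

Gb∆7 = G♭–B♭–D♭–F. Third inversion → seventh in the bass = F.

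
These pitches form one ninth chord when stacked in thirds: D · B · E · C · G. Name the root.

C

Stacking in thirds gives C – E – G – B – D, so C is the root — C major ninth.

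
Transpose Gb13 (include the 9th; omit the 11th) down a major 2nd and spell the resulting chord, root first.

Fb  Ab  Cb  Ebb  Gb  Db

Transposed root: Gb → Fb (major 2nd down). So we spell Fb dominant thirteenth:
- root: Fb
- major 3rd: Ab
- perfect 5th: Cb
- minor 7th: Ebb
- major 9th: Gb
- major 13th: Db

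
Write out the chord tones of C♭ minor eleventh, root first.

C♭ minor eleventh: minor eleventh on C-flat.
C-flat — root
E-double-flat — minor 3rd
G-flat — perfect 5th
B-double-flat — minor 7th
D-flat — major 9th
F-flat — perfect 11th

C-flat  E-double-flat  G-flat  B-double-flat  D-flat  F-flat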